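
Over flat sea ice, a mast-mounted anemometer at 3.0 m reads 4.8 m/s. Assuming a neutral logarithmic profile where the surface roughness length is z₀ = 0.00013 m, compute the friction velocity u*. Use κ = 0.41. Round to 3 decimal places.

Log law: V(z) = (u*/κ) · ln(z/z₀) ⇒ u* = κ · V / ln(z/z₀)
u* = 0.41 × 4.8 / ln(3.0/0.00013) = 0.41 × 4.8 / 10.0466
   = 1.9680 / 10.0466 = 0.1959 m/s

u* ≈ 0.196 m/s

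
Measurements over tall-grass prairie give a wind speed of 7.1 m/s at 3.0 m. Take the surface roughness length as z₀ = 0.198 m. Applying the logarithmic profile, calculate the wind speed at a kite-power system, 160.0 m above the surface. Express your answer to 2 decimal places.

17.49 m/s

Log law: V(z) ∝ ln(z/z₀), so V₂/V₁ = ln(z₂/z₀) / ln(z₁/z₀).
ln(160.0/0.198) = 6.6947, ln(3.0/0.198) = 2.7181
V₂ = 7.1 × 6.6947/2.7181 = 7.1 × 2.4630 = 17.4872 m/s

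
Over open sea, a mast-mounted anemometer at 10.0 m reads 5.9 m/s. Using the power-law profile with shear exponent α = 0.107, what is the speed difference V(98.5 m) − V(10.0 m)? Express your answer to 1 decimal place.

Power law: V₂ = V₁ · (z₂/z₁)^α = 5.9 × (9.8500)^0.107 = 7.5362 m/s
ΔV = 7.5362 − 5.9 = 1.6362 m/s

1.6 m/s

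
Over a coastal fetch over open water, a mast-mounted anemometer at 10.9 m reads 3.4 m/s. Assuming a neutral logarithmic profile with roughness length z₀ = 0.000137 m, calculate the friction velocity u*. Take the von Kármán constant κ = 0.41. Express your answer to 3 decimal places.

Log law: V(z) = (u*/κ) · ln(z/z₀) ⇒ u* = κ · V / ln(z/z₀)
u* = 0.41 × 3.4 / ln(10.9/0.000137) = 0.41 × 3.4 / 11.2843
   = 1.3940 / 11.2843 = 0.1235 m/s

u* ≈ 0.124 m/s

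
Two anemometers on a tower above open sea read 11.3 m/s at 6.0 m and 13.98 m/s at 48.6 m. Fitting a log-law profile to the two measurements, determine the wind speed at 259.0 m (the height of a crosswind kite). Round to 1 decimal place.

16.1 m/s

Log law: V ∝ ln(z/z₀). From the pair, with r = V₁/V₂ = 0.80830,
ln z₀ = (ln z₁ − r·ln z₂)/(1 − r) = (1.7918 − 0.80830×3.8836)/0.19170 = -7.0284 → z₀ = 0.0008863 m
V₃ = V₁ · ln(z₃/z₀)/ln(z₁/z₀) = 11.3 × 12.5852/8.8202 = 16.1236 m/s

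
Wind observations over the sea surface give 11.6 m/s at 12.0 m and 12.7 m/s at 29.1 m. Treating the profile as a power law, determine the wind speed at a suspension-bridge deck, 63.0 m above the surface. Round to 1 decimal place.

13.7 m/s

First find α: α = ln(V₂/V₁)/ln(z₂/z₁) = ln(12.7/11.6)/ln(29.1/12.0) = 0.09060/0.88583 = 0.1023
Extrapolate from 29.1 m to 63.0 m: V₃ = 12.7 × (63.0/29.1)^0.1023 = 12.7 × 1.0822 = 13.7439 m/s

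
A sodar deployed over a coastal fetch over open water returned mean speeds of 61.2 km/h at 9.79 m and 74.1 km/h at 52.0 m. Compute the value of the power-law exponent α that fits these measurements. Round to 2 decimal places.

Power law: V₂/V₁ = (z₂/z₁)^α ⇒ α = ln(V₂/V₁) / ln(z₂/z₁)
α = ln(74.1/61.2) / ln(52.0/9.79) = ln(1.2108) / ln(5.3115)
  = 0.19127 / 1.66988 = 0.11454

α ≈ 0.11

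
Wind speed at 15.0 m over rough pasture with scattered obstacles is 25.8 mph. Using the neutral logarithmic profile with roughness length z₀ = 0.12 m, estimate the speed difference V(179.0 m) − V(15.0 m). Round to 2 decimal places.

Log law: V₂ = V₁ · ln(z₂/z₀)/ln(z₁/z₀) = 25.8 × 7.3076/4.8283 = 39.0483 mph
ΔV = 39.0483 − 25.8 = 13.2483 mph

13.25 mph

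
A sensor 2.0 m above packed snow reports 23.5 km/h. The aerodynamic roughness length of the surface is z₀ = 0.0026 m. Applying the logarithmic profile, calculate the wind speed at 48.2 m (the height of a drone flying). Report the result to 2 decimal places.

34.75 km/h

Log law: V(z) ∝ ln(z/z₀), so V₂/V₁ = ln(z₂/z₀) / ln(z₁/z₀).
ln(48.2/0.0026) = 9.8276, ln(2.0/0.0026) = 6.6454
V₂ = 23.5 × 9.8276/6.6454 = 23.5 × 1.4789 = 34.7532 km/h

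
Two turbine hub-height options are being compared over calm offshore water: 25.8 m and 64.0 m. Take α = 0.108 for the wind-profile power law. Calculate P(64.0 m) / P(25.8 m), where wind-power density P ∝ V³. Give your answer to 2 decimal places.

1.34

Speed ratio: V_B/V_A = (z_B/z_A)^α = (64.0/25.8)^0.108 = (2.4806)^0.108 = 1.10309
Power-density ratio: P_B/P_A = (V_B/V_A)³ = (1.10309)³ = 1.34226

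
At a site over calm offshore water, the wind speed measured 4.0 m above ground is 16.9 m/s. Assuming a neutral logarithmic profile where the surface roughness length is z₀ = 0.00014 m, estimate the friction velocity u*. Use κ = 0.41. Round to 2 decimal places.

u* ≈ 0.68 m/s

Log law: V(z) = (u*/κ) · ln(z/z₀) ⇒ u* = κ · V / ln(z/z₀)
u* = 0.41 × 16.9 / ln(4.0/0.00014) = 0.41 × 16.9 / 10.2602
   = 6.9290 / 10.2602 = 0.6753 m/s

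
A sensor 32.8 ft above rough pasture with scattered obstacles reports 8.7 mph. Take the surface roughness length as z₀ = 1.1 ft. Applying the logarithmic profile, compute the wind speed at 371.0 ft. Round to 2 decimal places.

14.92 mph

Log law: V(z) ∝ ln(z/z₀), so V₂/V₁ = ln(z₂/z₀) / ln(z₁/z₀).
ln(371.0/1.1) = 5.8209, ln(32.8/1.1) = 3.3951
V₂ = 8.7 × 5.8209/3.3951 = 8.7 × 1.7145 = 14.9161 mph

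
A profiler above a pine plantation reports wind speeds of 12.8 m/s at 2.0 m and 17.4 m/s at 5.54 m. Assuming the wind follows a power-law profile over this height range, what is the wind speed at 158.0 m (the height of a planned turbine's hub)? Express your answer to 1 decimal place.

First find α: α = ln(V₂/V₁)/ln(z₂/z₁) = ln(17.4/12.8)/ln(5.54/2.0) = 0.30703/1.01885 = 0.3013
Extrapolate from 5.54 m to 158.0 m: V₃ = 17.4 × (158.0/5.54)^0.3013 = 17.4 × 2.7447 = 47.7586 m/s

47.8 m/s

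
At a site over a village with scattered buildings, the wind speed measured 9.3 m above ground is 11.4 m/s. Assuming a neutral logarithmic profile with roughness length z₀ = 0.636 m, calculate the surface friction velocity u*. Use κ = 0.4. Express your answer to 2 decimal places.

u* ≈ 1.70 m/s

Log law: V(z) = (u*/κ) · ln(z/z₀) ⇒ u* = κ · V / ln(z/z₀)
u* = 0.4 × 11.4 / ln(9.3/0.636) = 0.4 × 11.4 / 2.6826
   = 4.5600 / 2.6826 = 1.6999 m/s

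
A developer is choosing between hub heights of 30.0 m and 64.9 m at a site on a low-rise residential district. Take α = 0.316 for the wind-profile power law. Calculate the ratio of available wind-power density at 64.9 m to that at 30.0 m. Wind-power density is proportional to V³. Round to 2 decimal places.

2.08

Speed ratio: V_B/V_A = (z_B/z_A)^α = (64.9/30.0)^0.316 = (2.1633)^0.316 = 1.27614
Power-density ratio: P_B/P_A = (V_B/V_A)³ = (1.27614)³ = 2.07825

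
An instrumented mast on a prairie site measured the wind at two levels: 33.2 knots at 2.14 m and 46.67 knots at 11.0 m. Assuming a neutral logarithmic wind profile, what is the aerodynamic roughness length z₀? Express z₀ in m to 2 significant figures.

z₀ ≈ 0.038 m

Log law: V(z) ∝ ln(z/z₀). With r = V₁/V₂ = 33.2/46.67 = 0.71138,
r · ln(z₂/z₀) = ln(z₁/z₀) ⇒ ln z₀ = (ln z₁ − r·ln z₂)/(1 − r)
ln z₀ = (0.76081 − 0.71138×2.39790) / 0.28862 = -3.2742
z₀ = exp(-3.2742) = 0.03785 m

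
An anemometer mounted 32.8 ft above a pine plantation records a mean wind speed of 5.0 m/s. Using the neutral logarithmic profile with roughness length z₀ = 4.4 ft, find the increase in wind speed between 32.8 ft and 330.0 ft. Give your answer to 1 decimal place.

Log law: V₂ = V₁ · ln(z₂/z₀)/ln(z₁/z₀) = 5.0 × 4.3175/2.0088 = 10.7463 m/s
ΔV = 10.7463 − 5.0 = 5.7463 m/s

5.7 m/s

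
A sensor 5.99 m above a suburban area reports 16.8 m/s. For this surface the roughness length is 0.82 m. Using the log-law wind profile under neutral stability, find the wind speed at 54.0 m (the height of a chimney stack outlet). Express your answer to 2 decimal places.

Log law: V(z) ∝ ln(z/z₀), so V₂/V₁ = ln(z₂/z₀) / ln(z₁/z₀).
ln(54.0/0.82) = 4.1874, ln(5.99/0.82) = 1.9885
V₂ = 16.8 × 4.1874/1.9885 = 16.8 × 2.1058 = 35.3771 m/s

35.38 m/s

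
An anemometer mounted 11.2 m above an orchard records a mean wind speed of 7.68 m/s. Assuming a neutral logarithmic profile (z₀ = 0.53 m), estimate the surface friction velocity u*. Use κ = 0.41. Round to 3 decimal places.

u* ≈ 1.032 m/s

Log law: V(z) = (u*/κ) · ln(z/z₀) ⇒ u* = κ · V / ln(z/z₀)
u* = 0.41 × 7.68 / ln(11.2/0.53) = 0.41 × 7.68 / 3.0508
   = 3.1488 / 3.0508 = 1.0321 m/s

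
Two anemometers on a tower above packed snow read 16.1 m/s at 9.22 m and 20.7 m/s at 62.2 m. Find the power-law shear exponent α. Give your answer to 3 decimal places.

Power law: V₂/V₁ = (z₂/z₁)^α ⇒ α = ln(V₂/V₁) / ln(z₂/z₁)
α = ln(20.7/16.1) / ln(62.2/9.22) = ln(1.2857) / ln(6.7462)
  = 0.25131 / 1.90898 = 0.13165

α ≈ 0.132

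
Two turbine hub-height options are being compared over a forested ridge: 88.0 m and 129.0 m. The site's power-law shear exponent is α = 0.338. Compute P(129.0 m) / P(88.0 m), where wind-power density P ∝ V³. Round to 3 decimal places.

Speed ratio: V_B/V_A = (z_B/z_A)^α = (129.0/88.0)^0.338 = (1.4659)^0.338 = 1.13801
Power-density ratio: P_B/P_A = (V_B/V_A)³ = (1.13801)³ = 1.47378

1.474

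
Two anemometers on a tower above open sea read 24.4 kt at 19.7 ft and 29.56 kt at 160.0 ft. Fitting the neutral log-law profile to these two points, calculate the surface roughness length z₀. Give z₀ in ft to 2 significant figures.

Log law: V(z) ∝ ln(z/z₀). With r = V₁/V₂ = 24.4/29.56 = 0.82544,
r · ln(z₂/z₀) = ln(z₁/z₀) ⇒ ln z₀ = (ln z₁ − r·ln z₂)/(1 − r)
ln z₀ = (2.98062 − 0.82544×5.07517) / 0.17456 = -6.9239
z₀ = exp(-6.9239) = 0.0009840 ft

z₀ ≈ 0.00098 ft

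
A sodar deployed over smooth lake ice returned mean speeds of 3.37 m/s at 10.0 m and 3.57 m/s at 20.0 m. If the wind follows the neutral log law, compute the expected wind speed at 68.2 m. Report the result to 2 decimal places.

Log law: V ∝ ln(z/z₀). From the pair, with r = V₁/V₂ = 0.94398,
ln z₀ = (ln z₁ − r·ln z₂)/(1 − r) = (2.3026 − 0.94398×2.9957)/0.05602 = -9.3769 → z₀ = 0.00008465 m
V₃ = V₁ · ln(z₃/z₀)/ln(z₁/z₀) = 3.37 × 13.5994/11.6795 = 3.9240 m/s

3.92 m/s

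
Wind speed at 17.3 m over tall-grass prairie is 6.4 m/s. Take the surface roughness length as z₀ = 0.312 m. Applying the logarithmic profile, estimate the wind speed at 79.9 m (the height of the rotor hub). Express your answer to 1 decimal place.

8.8 m/s

Log law: V(z) ∝ ln(z/z₀), so V₂/V₁ = ln(z₂/z₀) / ln(z₁/z₀).
ln(79.9/0.312) = 5.5455, ln(17.3/0.312) = 4.0155
V₂ = 6.4 × 5.5455/4.0155 = 6.4 × 1.3810 = 8.8387 m/s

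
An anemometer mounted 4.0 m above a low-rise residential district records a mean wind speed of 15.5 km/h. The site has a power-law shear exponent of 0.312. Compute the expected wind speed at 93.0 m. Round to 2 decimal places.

Power-law profile: V₂ = V₁ · (z₂/z₁)^α
V₂ = 15.5 × (93.0/4.0)^0.312 = 15.5 × (23.2500)^0.312
    = 15.5 × 2.6688 = 41.3672 km/h

41.37 km/h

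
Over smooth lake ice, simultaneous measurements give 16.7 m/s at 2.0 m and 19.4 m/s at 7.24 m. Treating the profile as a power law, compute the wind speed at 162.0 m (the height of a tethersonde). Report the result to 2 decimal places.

27.86 m/s

First find α: α = ln(V₂/V₁)/ln(z₂/z₁) = ln(19.4/16.7)/ln(7.24/2.0) = 0.14986/1.28647 = 0.1165
Extrapolate from 7.24 m to 162.0 m: V₃ = 19.4 × (162.0/7.24)^0.1165 = 19.4 × 1.4363 = 27.8638 m/s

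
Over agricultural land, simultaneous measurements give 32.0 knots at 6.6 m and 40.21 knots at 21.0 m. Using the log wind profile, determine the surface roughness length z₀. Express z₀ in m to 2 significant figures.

z₀ ≈ 0.072 m

Log law: V(z) ∝ ln(z/z₀). With r = V₁/V₂ = 32.0/40.21 = 0.79582,
r · ln(z₂/z₀) = ln(z₁/z₀) ⇒ ln z₀ = (ln z₁ − r·ln z₂)/(1 − r)
ln z₀ = (1.88707 − 0.79582×3.04452) / 0.20418 = -2.6243
z₀ = exp(-2.6243) = 0.07249 m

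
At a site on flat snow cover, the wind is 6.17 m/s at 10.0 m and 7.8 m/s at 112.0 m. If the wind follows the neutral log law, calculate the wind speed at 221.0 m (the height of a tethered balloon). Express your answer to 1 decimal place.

Log law: V ∝ ln(z/z₀). From the pair, with r = V₁/V₂ = 0.79103,
ln z₀ = (ln z₁ − r·ln z₂)/(1 − r) = (2.3026 − 0.79103×4.7185)/0.20897 = -6.8423 → z₀ = 0.001068 m
V₃ = V₁ · ln(z₃/z₀)/ln(z₁/z₀) = 6.17 × 12.2405/9.1449 = 8.2586 m/s

8.3 m/s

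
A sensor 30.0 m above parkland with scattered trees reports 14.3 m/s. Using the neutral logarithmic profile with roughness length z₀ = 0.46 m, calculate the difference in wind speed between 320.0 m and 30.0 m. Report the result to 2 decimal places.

Log law: V₂ = V₁ · ln(z₂/z₀)/ln(z₁/z₀) = 14.3 × 6.5448/4.1777 = 22.4025 m/s
ΔV = 22.4025 − 14.3 = 8.1025 m/s

8.10 m/s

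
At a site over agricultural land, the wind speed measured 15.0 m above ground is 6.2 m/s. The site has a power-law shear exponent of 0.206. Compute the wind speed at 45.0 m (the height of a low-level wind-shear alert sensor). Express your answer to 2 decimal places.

7.77 m/s

Power-law profile: V₂ = V₁ · (z₂/z₁)^α
V₂ = 6.2 × (45.0/15.0)^0.206 = 6.2 × (3.0000)^0.206
    = 6.2 × 1.2540 = 7.7746 m/s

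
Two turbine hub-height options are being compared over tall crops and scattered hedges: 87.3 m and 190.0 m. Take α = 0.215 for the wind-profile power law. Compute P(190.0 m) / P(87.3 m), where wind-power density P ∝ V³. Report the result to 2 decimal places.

Speed ratio: V_B/V_A = (z_B/z_A)^α = (190.0/87.3)^0.215 = (2.1764)^0.215 = 1.18199
Power-density ratio: P_B/P_A = (V_B/V_A)³ = (1.18199)³ = 1.65136

1.65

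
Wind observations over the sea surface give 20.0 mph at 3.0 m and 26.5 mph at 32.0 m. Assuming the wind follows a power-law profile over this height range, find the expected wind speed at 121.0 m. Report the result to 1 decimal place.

First find α: α = ln(V₂/V₁)/ln(z₂/z₁) = ln(26.5/20.0)/ln(32.0/3.0) = 0.28141/2.36712 = 0.1189
Extrapolate from 32.0 m to 121.0 m: V₃ = 26.5 × (121.0/32.0)^0.1189 = 26.5 × 1.1713 = 31.0397 mph

31.0 mph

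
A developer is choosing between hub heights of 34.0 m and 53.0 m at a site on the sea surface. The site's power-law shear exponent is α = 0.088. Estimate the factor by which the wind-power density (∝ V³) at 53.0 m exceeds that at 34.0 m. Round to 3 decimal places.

1.124

Speed ratio: V_B/V_A = (z_B/z_A)^α = (53.0/34.0)^0.088 = (1.5588)^0.088 = 1.03984
Power-density ratio: P_B/P_A = (V_B/V_A)³ = (1.03984)³ = 1.12434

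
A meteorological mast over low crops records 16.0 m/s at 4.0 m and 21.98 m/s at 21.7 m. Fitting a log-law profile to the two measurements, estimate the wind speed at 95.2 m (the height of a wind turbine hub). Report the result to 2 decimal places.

Log law: V ∝ ln(z/z₀). From the pair, with r = V₁/V₂ = 0.72793,
ln z₀ = (ln z₁ − r·ln z₂)/(1 − r) = (1.3863 − 0.72793×3.0773)/0.27207 = -3.1382 → z₀ = 0.04336 m
V₃ = V₁ · ln(z₃/z₀)/ln(z₁/z₀) = 16.0 × 7.6941/4.5245 = 27.2091 m/s

27.21 m/s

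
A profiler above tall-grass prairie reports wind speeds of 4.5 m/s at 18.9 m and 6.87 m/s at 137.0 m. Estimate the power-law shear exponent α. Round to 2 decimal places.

Power law: V₂/V₁ = (z₂/z₁)^α ⇒ α = ln(V₂/V₁) / ln(z₂/z₁)
α = ln(6.87/4.5) / ln(137.0/18.9) = ln(1.5267) / ln(7.2487)
  = 0.42309 / 1.98082 = 0.21359

α ≈ 0.21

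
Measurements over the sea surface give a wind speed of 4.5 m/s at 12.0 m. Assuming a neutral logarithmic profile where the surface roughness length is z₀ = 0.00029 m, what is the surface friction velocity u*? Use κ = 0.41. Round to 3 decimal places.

Log law: V(z) = (u*/κ) · ln(z/z₀) ⇒ u* = κ · V / ln(z/z₀)
u* = 0.41 × 4.5 / ln(12.0/0.00029) = 0.41 × 4.5 / 10.6305
   = 1.8450 / 10.6305 = 0.1736 m/s

u* ≈ 0.174 m/s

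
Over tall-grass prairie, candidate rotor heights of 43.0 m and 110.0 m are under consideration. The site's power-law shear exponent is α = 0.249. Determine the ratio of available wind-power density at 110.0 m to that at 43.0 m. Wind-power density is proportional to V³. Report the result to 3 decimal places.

2.017

Speed ratio: V_B/V_A = (z_B/z_A)^α = (110.0/43.0)^0.249 = (2.5581)^0.249 = 1.26349
Power-density ratio: P_B/P_A = (V_B/V_A)³ = (1.26349)³ = 2.01706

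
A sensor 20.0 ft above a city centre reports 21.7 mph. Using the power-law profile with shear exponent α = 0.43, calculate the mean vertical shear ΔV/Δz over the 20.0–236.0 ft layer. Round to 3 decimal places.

0.190 mph/ft

Power law: V₂ = V₁ · (z₂/z₁)^α = 21.7 × (11.8000)^0.43 = 62.7146 mph
ΔV/Δz = (62.7146 − 21.7)/(236.0 − 20.0) = 41.0146/216.0000 = 0.18988 mph/ft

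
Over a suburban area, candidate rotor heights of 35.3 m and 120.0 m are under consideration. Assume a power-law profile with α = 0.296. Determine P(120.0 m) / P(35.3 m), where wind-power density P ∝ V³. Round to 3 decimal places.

Speed ratio: V_B/V_A = (z_B/z_A)^α = (120.0/35.3)^0.296 = (3.3994)^0.296 = 1.43647
Power-density ratio: P_B/P_A = (V_B/V_A)³ = (1.43647)³ = 2.96407

2.964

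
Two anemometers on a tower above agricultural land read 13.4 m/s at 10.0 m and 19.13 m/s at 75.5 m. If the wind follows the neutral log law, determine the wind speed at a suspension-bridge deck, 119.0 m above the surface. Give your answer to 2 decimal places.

20.42 m/s

Log law: V ∝ ln(z/z₀). From the pair, with r = V₁/V₂ = 0.70047,
ln z₀ = (ln z₁ − r·ln z₂)/(1 − r) = (2.3026 − 0.70047×4.3241)/0.29953 = -2.4249 → z₀ = 0.08848 m
V₃ = V₁ · ln(z₃/z₀)/ln(z₁/z₀) = 13.4 × 7.2041/4.7275 = 20.4197 m/s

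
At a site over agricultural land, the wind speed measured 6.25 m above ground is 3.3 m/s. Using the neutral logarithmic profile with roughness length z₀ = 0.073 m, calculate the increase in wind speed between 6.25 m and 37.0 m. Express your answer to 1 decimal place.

Log law: V₂ = V₁ · ln(z₂/z₀)/ln(z₁/z₀) = 3.3 × 6.2282/4.4499 = 4.6188 m/s
ΔV = 4.6188 − 3.3 = 1.3188 m/s

1.3 m/s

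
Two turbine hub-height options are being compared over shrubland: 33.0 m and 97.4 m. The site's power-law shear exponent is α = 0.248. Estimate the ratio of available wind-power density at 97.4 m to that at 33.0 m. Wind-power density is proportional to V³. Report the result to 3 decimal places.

Speed ratio: V_B/V_A = (z_B/z_A)^α = (97.4/33.0)^0.248 = (2.9515)^0.248 = 1.30789
Power-density ratio: P_B/P_A = (V_B/V_A)³ = (1.30789)³ = 2.23724

2.237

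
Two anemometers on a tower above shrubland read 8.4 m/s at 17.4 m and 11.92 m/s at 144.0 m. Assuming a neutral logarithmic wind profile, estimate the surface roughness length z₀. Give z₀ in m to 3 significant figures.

Log law: V(z) ∝ ln(z/z₀). With r = V₁/V₂ = 8.4/11.92 = 0.70470,
r · ln(z₂/z₀) = ln(z₁/z₀) ⇒ ln z₀ = (ln z₁ − r·ln z₂)/(1 − r)
ln z₀ = (2.85647 − 0.70470×4.96981) / 0.29530 = -2.1867
z₀ = exp(-2.1867) = 0.1123 m

z₀ ≈ 0.112 m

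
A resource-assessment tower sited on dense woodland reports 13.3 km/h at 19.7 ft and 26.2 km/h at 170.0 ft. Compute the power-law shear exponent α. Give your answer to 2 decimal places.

Power law: V₂/V₁ = (z₂/z₁)^α ⇒ α = ln(V₂/V₁) / ln(z₂/z₁)
α = ln(26.2/13.3) / ln(170.0/19.7) = ln(1.9699) / ln(8.6294)
  = 0.67800 / 2.15518 = 0.31459

α ≈ 0.31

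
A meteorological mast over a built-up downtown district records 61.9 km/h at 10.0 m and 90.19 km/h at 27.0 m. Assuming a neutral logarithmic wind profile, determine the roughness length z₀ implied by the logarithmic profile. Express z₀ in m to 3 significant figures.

Log law: V(z) ∝ ln(z/z₀). With r = V₁/V₂ = 61.9/90.19 = 0.68633,
r · ln(z₂/z₀) = ln(z₁/z₀) ⇒ ln z₀ = (ln z₁ − r·ln z₂)/(1 − r)
ln z₀ = (2.30259 − 0.68633×3.29584) / 0.31367 = 0.1293
z₀ = exp(0.1293) = 1.138 m

z₀ ≈ 1.14 m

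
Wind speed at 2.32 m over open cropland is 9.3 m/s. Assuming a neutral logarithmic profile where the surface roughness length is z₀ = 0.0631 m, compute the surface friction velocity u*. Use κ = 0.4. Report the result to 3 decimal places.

Log law: V(z) = (u*/κ) · ln(z/z₀) ⇒ u* = κ · V / ln(z/z₀)
u* = 0.4 × 9.3 / ln(2.32/0.0631) = 0.4 × 9.3 / 3.6046
   = 3.7200 / 3.6046 = 1.0320 m/s

u* ≈ 1.032 m/s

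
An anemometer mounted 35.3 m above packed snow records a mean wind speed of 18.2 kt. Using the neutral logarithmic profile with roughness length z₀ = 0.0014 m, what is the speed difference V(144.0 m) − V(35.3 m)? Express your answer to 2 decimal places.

2.52 kt

Log law: V₂ = V₁ · ln(z₂/z₀)/ln(z₁/z₀) = 18.2 × 11.5411/10.1352 = 20.7247 kt
ΔV = 20.7247 − 18.2 = 2.5247 kt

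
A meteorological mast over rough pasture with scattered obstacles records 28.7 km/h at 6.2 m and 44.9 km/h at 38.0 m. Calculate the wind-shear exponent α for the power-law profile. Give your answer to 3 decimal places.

Power law: V₂/V₁ = (z₂/z₁)^α ⇒ α = ln(V₂/V₁) / ln(z₂/z₁)
α = ln(44.9/28.7) / ln(38.0/6.2) = ln(1.5645) / ln(6.1290)
  = 0.44754 / 1.81304 = 0.24685

α ≈ 0.247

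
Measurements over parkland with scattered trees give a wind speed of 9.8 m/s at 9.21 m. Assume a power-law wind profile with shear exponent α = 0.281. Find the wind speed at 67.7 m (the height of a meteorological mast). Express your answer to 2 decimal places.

Power-law profile: V₂ = V₁ · (z₂/z₁)^α
V₂ = 9.8 × (67.7/9.21)^0.281 = 9.8 × (7.3507)^0.281
    = 9.8 × 1.7516 = 17.1658 m/s

17.17 m/s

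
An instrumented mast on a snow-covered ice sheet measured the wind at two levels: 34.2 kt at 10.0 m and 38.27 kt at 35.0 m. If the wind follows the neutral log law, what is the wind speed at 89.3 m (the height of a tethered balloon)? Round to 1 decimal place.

41.3 kt

Log law: V ∝ ln(z/z₀). From the pair, with r = V₁/V₂ = 0.89365,
ln z₀ = (ln z₁ − r·ln z₂)/(1 − r) = (2.3026 − 0.89365×3.5553)/0.10635 = -8.2243 → z₀ = 0.0002681 m
V₃ = V₁ · ln(z₃/z₀)/ln(z₁/z₀) = 34.2 × 12.7163/10.5269 = 41.3130 kt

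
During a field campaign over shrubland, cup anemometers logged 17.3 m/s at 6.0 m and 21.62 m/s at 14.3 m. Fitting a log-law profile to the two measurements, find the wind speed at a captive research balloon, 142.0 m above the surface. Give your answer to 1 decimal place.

33.0 m/s

Log law: V ∝ ln(z/z₀). From the pair, with r = V₁/V₂ = 0.80019,
ln z₀ = (ln z₁ − r·ln z₂)/(1 − r) = (1.7918 − 0.80019×2.6603)/0.19981 = -1.6863 → z₀ = 0.1852 m
V₃ = V₁ · ln(z₃/z₀)/ln(z₁/z₀) = 17.3 × 6.6421/3.4780 = 33.0384 m/s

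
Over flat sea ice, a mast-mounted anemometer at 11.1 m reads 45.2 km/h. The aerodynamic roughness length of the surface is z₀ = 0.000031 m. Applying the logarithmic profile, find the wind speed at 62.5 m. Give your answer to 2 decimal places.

51.31 km/h

Log law: V(z) ∝ ln(z/z₀), so V₂/V₁ = ln(z₂/z₀) / ln(z₁/z₀).
ln(62.5/0.000031) = 14.5167, ln(11.1/0.000031) = 12.7885
V₂ = 45.2 × 14.5167/12.7885 = 45.2 × 1.1351 = 51.3083 km/h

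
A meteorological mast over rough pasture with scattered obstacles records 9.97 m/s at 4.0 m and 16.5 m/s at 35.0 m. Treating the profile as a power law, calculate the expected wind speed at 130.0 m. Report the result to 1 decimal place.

22.4 m/s

First find α: α = ln(V₂/V₁)/ln(z₂/z₁) = ln(16.5/9.97)/ln(35.0/4.0) = 0.50378/2.16905 = 0.2323
Extrapolate from 35.0 m to 130.0 m: V₃ = 16.5 × (130.0/35.0)^0.2323 = 16.5 × 1.3563 = 22.3791 m/s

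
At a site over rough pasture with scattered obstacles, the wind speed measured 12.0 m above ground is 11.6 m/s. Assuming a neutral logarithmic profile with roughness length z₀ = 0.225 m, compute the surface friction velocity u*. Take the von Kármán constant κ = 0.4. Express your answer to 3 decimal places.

u* ≈ 1.167 m/s

Log law: V(z) = (u*/κ) · ln(z/z₀) ⇒ u* = κ · V / ln(z/z₀)
u* = 0.4 × 11.6 / ln(12.0/0.225) = 0.4 × 11.6 / 3.9766
   = 4.6400 / 3.9766 = 1.1668 m/s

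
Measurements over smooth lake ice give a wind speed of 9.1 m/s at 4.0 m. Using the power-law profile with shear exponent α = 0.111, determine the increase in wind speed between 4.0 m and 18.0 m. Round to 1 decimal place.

Power law: V₂ = V₁ · (z₂/z₁)^α = 9.1 × (4.5000)^0.111 = 10.7535 m/s
ΔV = 10.7535 − 9.1 = 1.6535 m/s

1.7 m/s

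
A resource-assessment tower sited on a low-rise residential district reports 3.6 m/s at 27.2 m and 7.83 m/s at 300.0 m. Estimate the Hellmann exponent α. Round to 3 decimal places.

Power law: V₂/V₁ = (z₂/z₁)^α ⇒ α = ln(V₂/V₁) / ln(z₂/z₁)
α = ln(7.83/3.6) / ln(300.0/27.2) = ln(2.1750) / ln(11.0294)
  = 0.77703 / 2.40057 = 0.32369

α ≈ 0.324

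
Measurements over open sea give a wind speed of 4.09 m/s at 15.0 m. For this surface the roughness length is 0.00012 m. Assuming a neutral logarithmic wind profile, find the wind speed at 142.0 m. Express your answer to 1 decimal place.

Log law: V(z) ∝ ln(z/z₀), so V₂/V₁ = ln(z₂/z₀) / ln(z₁/z₀).
ln(142.0/0.00012) = 13.9838, ln(15.0/0.00012) = 11.7361
V₂ = 4.09 × 13.9838/11.7361 = 4.09 × 1.1915 = 4.8733 m/s

4.9 m/s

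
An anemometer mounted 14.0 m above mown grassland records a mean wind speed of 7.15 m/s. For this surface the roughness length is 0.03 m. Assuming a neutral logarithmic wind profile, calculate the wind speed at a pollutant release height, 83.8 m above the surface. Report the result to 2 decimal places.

Log law: V(z) ∝ ln(z/z₀), so V₂/V₁ = ln(z₂/z₀) / ln(z₁/z₀).
ln(83.8/0.03) = 7.9350, ln(14.0/0.03) = 6.1456
V₂ = 7.15 × 7.9350/6.1456 = 7.15 × 1.2912 = 9.2318 m/s

9.23 m/s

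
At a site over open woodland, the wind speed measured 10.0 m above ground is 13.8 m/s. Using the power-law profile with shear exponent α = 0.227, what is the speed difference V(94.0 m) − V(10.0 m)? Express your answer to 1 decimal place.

9.1 m/s

Power law: V₂ = V₁ · (z₂/z₁)^α = 13.8 × (9.4000)^0.227 = 22.9498 m/s
ΔV = 22.9498 − 13.8 = 9.1498 m/s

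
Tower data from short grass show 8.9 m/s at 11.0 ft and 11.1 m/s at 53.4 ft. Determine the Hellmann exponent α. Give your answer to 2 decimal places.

Power law: V₂/V₁ = (z₂/z₁)^α ⇒ α = ln(V₂/V₁) / ln(z₂/z₁)
α = ln(11.1/8.9) / ln(53.4/11.0) = ln(1.2472) / ln(4.8545)
  = 0.22089 / 1.57992 = 0.13981

α ≈ 0.14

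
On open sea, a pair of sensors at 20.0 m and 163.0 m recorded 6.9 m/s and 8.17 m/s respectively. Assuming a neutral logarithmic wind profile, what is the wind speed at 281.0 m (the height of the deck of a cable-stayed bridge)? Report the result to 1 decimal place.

8.5 m/s

Log law: V ∝ ln(z/z₀). From the pair, with r = V₁/V₂ = 0.84455,
ln z₀ = (ln z₁ − r·ln z₂)/(1 − r) = (2.9957 − 0.84455×5.0938)/0.15545 = -8.4029 → z₀ = 0.0002242 m
V₃ = V₁ · ln(z₃/z₀)/ln(z₁/z₀) = 6.9 × 14.0413/11.3987 = 8.4997 m/s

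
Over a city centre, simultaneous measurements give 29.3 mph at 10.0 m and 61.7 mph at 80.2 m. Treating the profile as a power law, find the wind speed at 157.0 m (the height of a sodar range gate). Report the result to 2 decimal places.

78.46 mph

First find α: α = ln(V₂/V₁)/ln(z₂/z₁) = ln(61.7/29.3)/ln(80.2/10.0) = 0.74470/2.08194 = 0.3577
Extrapolate from 80.2 m to 157.0 m: V₃ = 61.7 × (157.0/80.2)^0.3577 = 61.7 × 1.2716 = 78.4573 mph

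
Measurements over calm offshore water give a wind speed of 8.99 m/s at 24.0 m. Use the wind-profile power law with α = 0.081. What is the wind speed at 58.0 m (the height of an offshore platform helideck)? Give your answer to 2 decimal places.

9.66 m/s

Power-law profile: V₂ = V₁ · (z₂/z₁)^α
V₂ = 8.99 × (58.0/24.0)^0.081 = 8.99 × (2.4167)^0.081
    = 8.99 × 1.0741 = 9.6561 m/s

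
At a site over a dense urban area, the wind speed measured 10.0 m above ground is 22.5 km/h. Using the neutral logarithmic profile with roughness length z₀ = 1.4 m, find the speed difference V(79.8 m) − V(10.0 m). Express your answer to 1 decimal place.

23.8 km/h

Log law: V₂ = V₁ · ln(z₂/z₀)/ln(z₁/z₀) = 22.5 × 4.0431/1.9661 = 46.2683 km/h
ΔV = 46.2683 − 22.5 = 23.7683 km/h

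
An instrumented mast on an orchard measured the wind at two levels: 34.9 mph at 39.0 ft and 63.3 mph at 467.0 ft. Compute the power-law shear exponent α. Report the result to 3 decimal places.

Power law: V₂/V₁ = (z₂/z₁)^α ⇒ α = ln(V₂/V₁) / ln(z₂/z₁)
α = ln(63.3/34.9) / ln(467.0/39.0) = ln(1.8138) / ln(11.9744)
  = 0.59540 / 2.48277 = 0.23981

α ≈ 0.240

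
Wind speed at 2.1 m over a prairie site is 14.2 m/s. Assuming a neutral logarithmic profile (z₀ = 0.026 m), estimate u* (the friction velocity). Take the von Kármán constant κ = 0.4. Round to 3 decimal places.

u* ≈ 1.293 m/s

Log law: V(z) = (u*/κ) · ln(z/z₀) ⇒ u* = κ · V / ln(z/z₀)
u* = 0.4 × 14.2 / ln(2.1/0.026) = 0.4 × 14.2 / 4.3916
   = 5.6800 / 4.3916 = 1.2934 m/s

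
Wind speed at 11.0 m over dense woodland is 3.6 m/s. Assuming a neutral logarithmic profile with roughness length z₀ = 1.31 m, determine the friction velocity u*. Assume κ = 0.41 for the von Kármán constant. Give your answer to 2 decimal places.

u* ≈ 0.69 m/s

Log law: V(z) = (u*/κ) · ln(z/z₀) ⇒ u* = κ · V / ln(z/z₀)
u* = 0.41 × 3.6 / ln(11.0/1.31) = 0.41 × 3.6 / 2.1279
   = 1.4760 / 2.1279 = 0.6937 m/s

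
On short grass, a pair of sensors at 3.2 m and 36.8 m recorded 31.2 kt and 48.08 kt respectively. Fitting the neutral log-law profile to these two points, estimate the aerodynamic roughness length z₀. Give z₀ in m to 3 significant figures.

Log law: V(z) ∝ ln(z/z₀). With r = V₁/V₂ = 31.2/48.08 = 0.64892,
r · ln(z₂/z₀) = ln(z₁/z₀) ⇒ ln z₀ = (ln z₁ − r·ln z₂)/(1 − r)
ln z₀ = (1.16315 − 0.64892×3.60550) / 0.35108 = -3.3511
z₀ = exp(-3.3511) = 0.03504 m

z₀ ≈ 0.0350 m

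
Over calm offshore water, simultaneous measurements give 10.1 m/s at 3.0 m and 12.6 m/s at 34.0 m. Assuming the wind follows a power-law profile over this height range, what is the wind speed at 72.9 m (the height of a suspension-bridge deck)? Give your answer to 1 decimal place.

13.5 m/s

First find α: α = ln(V₂/V₁)/ln(z₂/z₁) = ln(12.6/10.1)/ln(34.0/3.0) = 0.22116/2.42775 = 0.0911
Extrapolate from 34.0 m to 72.9 m: V₃ = 12.6 × (72.9/34.0)^0.0911 = 12.6 × 1.0720 = 13.5066 m/s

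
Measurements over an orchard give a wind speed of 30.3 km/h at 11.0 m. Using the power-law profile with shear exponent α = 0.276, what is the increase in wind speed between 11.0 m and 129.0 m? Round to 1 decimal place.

29.5 km/h

Power law: V₂ = V₁ · (z₂/z₁)^α = 30.3 × (11.7273)^0.276 = 59.7779 km/h
ΔV = 59.7779 − 30.3 = 29.4779 km/h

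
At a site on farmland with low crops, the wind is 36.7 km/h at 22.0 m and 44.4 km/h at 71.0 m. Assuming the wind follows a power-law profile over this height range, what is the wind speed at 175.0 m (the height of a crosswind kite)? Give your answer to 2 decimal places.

51.41 km/h

First find α: α = ln(V₂/V₁)/ln(z₂/z₁) = ln(44.4/36.7)/ln(71.0/22.0) = 0.19046/1.17164 = 0.1626
Extrapolate from 71.0 m to 175.0 m: V₃ = 44.4 × (175.0/71.0)^0.1626 = 44.4 × 1.1579 = 51.4128 km/h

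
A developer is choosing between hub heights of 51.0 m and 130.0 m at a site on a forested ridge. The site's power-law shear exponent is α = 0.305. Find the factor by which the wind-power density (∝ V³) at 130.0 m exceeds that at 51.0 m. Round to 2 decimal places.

2.35

Speed ratio: V_B/V_A = (z_B/z_A)^α = (130.0/51.0)^0.305 = (2.5490)^0.305 = 1.33028
Power-density ratio: P_B/P_A = (V_B/V_A)³ = (1.33028)³ = 2.35414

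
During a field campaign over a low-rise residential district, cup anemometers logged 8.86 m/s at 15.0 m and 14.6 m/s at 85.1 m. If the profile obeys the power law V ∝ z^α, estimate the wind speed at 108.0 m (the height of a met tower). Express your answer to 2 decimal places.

15.64 m/s

First find α: α = ln(V₂/V₁)/ln(z₂/z₁) = ln(14.6/8.86)/ln(85.1/15.0) = 0.49947/1.73578 = 0.2878
Extrapolate from 85.1 m to 108.0 m: V₃ = 14.6 × (108.0/85.1)^0.2878 = 14.6 × 1.0710 = 15.6363 m/s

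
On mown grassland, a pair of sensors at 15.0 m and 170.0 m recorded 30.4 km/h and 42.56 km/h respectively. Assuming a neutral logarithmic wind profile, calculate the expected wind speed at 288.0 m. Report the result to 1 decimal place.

Log law: V ∝ ln(z/z₀). From the pair, with r = V₁/V₂ = 0.71429,
ln z₀ = (ln z₁ − r·ln z₂)/(1 − r) = (2.7081 − 0.71429×5.1358)/0.28571 = -3.3613 → z₀ = 0.03469 m
V₃ = V₁ · ln(z₃/z₀)/ln(z₁/z₀) = 30.4 × 9.0243/6.0694 = 45.2004 km/h

45.2 km/h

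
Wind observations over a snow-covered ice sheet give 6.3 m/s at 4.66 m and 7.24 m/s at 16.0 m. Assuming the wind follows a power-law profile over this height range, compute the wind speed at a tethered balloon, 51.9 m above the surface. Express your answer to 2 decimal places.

8.27 m/s

First find α: α = ln(V₂/V₁)/ln(z₂/z₁) = ln(7.24/6.3)/ln(16.0/4.66) = 0.13907/1.23357 = 0.1127
Extrapolate from 16.0 m to 51.9 m: V₃ = 7.24 × (51.9/16.0)^0.1127 = 7.24 × 1.1419 = 8.2671 m/s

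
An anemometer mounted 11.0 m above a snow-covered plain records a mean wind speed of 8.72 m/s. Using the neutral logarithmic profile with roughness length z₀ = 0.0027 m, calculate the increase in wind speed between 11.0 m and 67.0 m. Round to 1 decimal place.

Log law: V₂ = V₁ · ln(z₂/z₀)/ln(z₁/z₀) = 8.72 × 10.1192/8.3124 = 10.6154 m/s
ΔV = 10.6154 − 8.72 = 1.8954 m/s

1.9 m/s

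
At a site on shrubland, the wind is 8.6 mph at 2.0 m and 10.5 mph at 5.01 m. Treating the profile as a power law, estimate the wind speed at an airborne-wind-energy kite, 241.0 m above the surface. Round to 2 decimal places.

24.37 mph

First find α: α = ln(V₂/V₁)/ln(z₂/z₁) = ln(10.5/8.6)/ln(5.01/2.0) = 0.19961/0.91829 = 0.2174
Extrapolate from 5.01 m to 241.0 m: V₃ = 10.5 × (241.0/5.01)^0.2174 = 10.5 × 2.3209 = 24.3699 mph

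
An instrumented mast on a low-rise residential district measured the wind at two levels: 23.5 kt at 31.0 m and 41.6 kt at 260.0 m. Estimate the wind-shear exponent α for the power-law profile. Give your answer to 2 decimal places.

Power law: V₂/V₁ = (z₂/z₁)^α ⇒ α = ln(V₂/V₁) / ln(z₂/z₁)
α = ln(41.6/23.5) / ln(260.0/31.0) = ln(1.7702) / ln(8.3871)
  = 0.57110 / 2.12669 = 0.26854

α ≈ 0.27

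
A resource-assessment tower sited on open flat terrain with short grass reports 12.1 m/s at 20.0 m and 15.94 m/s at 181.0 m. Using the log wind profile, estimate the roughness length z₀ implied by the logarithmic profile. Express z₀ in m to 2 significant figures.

z₀ ≈ 0.019 m

Log law: V(z) ∝ ln(z/z₀). With r = V₁/V₂ = 12.1/15.94 = 0.75910,
r · ln(z₂/z₀) = ln(z₁/z₀) ⇒ ln z₀ = (ln z₁ − r·ln z₂)/(1 − r)
ln z₀ = (2.99573 − 0.75910×5.19850) / 0.24090 = -3.9453
z₀ = exp(-3.9453) = 0.01935 m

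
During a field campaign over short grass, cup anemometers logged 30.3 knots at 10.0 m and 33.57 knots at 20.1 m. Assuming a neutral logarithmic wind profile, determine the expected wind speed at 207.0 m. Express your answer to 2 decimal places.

Log law: V ∝ ln(z/z₀). From the pair, with r = V₁/V₂ = 0.90259,
ln z₀ = (ln z₁ − r·ln z₂)/(1 − r) = (2.3026 − 0.90259×3.0007)/0.09741 = -4.1664 → z₀ = 0.01551 m
V₃ = V₁ · ln(z₃/z₀)/ln(z₁/z₀) = 30.3 × 9.4991/6.4690 = 44.4929 knots

44.49 knots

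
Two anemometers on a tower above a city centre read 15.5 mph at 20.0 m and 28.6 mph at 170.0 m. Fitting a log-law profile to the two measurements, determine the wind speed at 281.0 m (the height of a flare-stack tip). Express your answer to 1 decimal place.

Log law: V ∝ ln(z/z₀). From the pair, with r = V₁/V₂ = 0.54196,
ln z₀ = (ln z₁ − r·ln z₂)/(1 − r) = (2.9957 − 0.54196×5.1358)/0.45804 = 0.4636 → z₀ = 1.590 m
V₃ = V₁ · ln(z₃/z₀)/ln(z₁/z₀) = 15.5 × 5.1748/2.5321 = 31.6763 mph

31.7 mph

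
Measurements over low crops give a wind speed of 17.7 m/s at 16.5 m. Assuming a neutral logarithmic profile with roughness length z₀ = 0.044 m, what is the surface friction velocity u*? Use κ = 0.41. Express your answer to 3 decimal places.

u* ≈ 1.224 m/s

Log law: V(z) = (u*/κ) · ln(z/z₀) ⇒ u* = κ · V / ln(z/z₀)
u* = 0.41 × 17.7 / ln(16.5/0.044) = 0.41 × 17.7 / 5.9269
   = 7.2570 / 5.9269 = 1.2244 m/s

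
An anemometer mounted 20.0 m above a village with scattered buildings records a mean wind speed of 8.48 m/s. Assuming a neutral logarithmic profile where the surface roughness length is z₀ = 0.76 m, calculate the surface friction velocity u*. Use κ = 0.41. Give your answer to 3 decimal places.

u* ≈ 1.063 m/s

Log law: V(z) = (u*/κ) · ln(z/z₀) ⇒ u* = κ · V / ln(z/z₀)
u* = 0.41 × 8.48 / ln(20.0/0.76) = 0.41 × 8.48 / 3.2702
   = 3.4768 / 3.2702 = 1.0632 m/s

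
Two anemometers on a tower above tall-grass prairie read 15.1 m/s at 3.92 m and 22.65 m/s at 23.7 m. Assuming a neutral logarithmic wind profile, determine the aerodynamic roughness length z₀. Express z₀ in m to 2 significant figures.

Log law: V(z) ∝ ln(z/z₀). With r = V₁/V₂ = 15.1/22.65 = 0.66667,
r · ln(z₂/z₀) = ln(z₁/z₀) ⇒ ln z₀ = (ln z₁ − r·ln z₂)/(1 − r)
ln z₀ = (1.36609 − 0.66667×3.16548) / 0.33333 = -2.2327
z₀ = exp(-2.2327) = 0.1072 m

z₀ ≈ 0.11 m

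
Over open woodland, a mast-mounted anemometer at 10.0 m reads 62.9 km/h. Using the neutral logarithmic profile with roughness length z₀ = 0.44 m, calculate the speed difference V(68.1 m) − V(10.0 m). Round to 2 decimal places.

38.63 km/h

Log law: V₂ = V₁ · ln(z₂/z₀)/ln(z₁/z₀) = 62.9 × 5.0420/3.1236 = 101.5311 km/h
ΔV = 101.5311 − 62.9 = 38.6311 km/h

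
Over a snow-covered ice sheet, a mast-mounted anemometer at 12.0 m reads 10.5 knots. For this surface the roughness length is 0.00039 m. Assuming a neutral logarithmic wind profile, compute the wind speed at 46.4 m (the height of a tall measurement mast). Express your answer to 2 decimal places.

11.87 knots

Log law: V(z) ∝ ln(z/z₀), so V₂/V₁ = ln(z₂/z₀) / ln(z₁/z₀).
ln(46.4/0.00039) = 11.6867, ln(12.0/0.00039) = 10.3343
V₂ = 10.5 × 11.6867/10.3343 = 10.5 × 1.1309 = 11.8741 knots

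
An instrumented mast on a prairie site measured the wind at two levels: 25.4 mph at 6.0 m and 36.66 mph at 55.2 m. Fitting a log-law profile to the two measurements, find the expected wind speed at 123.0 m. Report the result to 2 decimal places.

Log law: V ∝ ln(z/z₀). From the pair, with r = V₁/V₂ = 0.69285,
ln z₀ = (ln z₁ − r·ln z₂)/(1 − r) = (1.7918 − 0.69285×4.0110)/0.30715 = -3.2143 → z₀ = 0.04019 m
V₃ = V₁ · ln(z₃/z₀)/ln(z₁/z₀) = 25.4 × 8.0264/5.0060 = 40.7253 mph

40.73 mph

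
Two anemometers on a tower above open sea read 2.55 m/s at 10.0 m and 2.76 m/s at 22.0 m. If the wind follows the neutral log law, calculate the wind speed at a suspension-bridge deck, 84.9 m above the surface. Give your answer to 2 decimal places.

Log law: V ∝ ln(z/z₀). From the pair, with r = V₁/V₂ = 0.92391,
ln z₀ = (ln z₁ − r·ln z₂)/(1 − r) = (2.3026 − 0.92391×3.0910)/0.07609 = -7.2715 → z₀ = 0.0006950 m
V₃ = V₁ · ln(z₃/z₀)/ln(z₁/z₀) = 2.55 × 11.7130/9.5741 = 3.1197 m/s

3.12 m/s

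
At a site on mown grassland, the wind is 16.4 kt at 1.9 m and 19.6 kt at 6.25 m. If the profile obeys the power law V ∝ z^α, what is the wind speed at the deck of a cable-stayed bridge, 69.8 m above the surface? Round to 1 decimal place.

28.1 kt

First find α: α = ln(V₂/V₁)/ln(z₂/z₁) = ln(19.6/16.4)/ln(6.25/1.9) = 0.17825/1.19073 = 0.1497
Extrapolate from 6.25 m to 69.8 m: V₃ = 19.6 × (69.8/6.25)^0.1497 = 19.6 × 1.4351 = 28.1277 kt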